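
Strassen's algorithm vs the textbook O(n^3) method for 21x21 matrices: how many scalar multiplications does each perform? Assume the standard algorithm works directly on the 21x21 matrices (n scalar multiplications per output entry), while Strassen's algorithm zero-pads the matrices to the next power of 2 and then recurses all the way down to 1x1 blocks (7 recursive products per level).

Matrix multiplication for 21x21 matrices:

Strassen's algorithm requires power-of-2 dimensions. Pad 21x21 to 32x32 (next power of 2).

Standard algorithm: 21^3 = 9261 multiplications
Strassen's algorithm: 7^(log2(32)) = 7^5 = 16807 multiplications
Difference: 9261 - 16807 = -7546 (Strassen uses MORE here due to padding overhead — for small or just-over-power-of-2 n, padding can outweigh the per-level savings)

Standard: 9261 multiplications (21^3). Strassen: 16807 multiplications (7^5, after padding to 32x32). Strassen reduces 8 recursive multiplications to 7 at each level.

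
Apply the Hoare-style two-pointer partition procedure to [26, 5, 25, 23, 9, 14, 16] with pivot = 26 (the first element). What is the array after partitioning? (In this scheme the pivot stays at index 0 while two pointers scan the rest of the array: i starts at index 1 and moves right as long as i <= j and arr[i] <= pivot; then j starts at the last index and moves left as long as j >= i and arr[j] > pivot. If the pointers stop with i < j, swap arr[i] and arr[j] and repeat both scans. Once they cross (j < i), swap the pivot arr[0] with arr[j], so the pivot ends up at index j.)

Hoare-style two-pointer partition with pivot = 26:

Initial array: [26, 5, 25, 23, 9, 14, 16]

Pointers start at i = 1, j = 6.
i ends at 7, j ends at 6: the pointers have crossed (j < i), so scanning stops.

Swap pivot arr[0] with arr[6] to place pivot at position 6: [16, 5, 25, 23, 9, 14, 26]
Pivot position: 6

After partitioning with pivot 26, the array becomes [16, 5, 25, 23, 9, 14, 26]. The pivot is placed at index 6. All elements to the left of the pivot are <= 26, and all elements to the right are > 26.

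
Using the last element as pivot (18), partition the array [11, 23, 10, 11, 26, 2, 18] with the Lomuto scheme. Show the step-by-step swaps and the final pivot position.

Lomuto partition with pivot = 18:

Initial array: [11, 23, 10, 11, 26, 2, 18]

arr[0]=11 <= 18: swap with position 0, array becomes [11, 23, 10, 11, 26, 2, 18]
arr[1]=23 > 18: no swap
arr[2]=10 <= 18: swap with position 1, array becomes [11, 10, 23, 11, 26, 2, 18]
arr[3]=11 <= 18: swap with position 2, array becomes [11, 10, 11, 23, 26, 2, 18]
arr[4]=26 > 18: no swap
arr[5]=2 <= 18: swap with position 3, array becomes [11, 10, 11, 2, 26, 23, 18]

Place pivot at position 4: [11, 10, 11, 2, 18, 23, 26]
Pivot position: 4

After partitioning with pivot 18, the array becomes [11, 10, 11, 2, 18, 23, 26]. The pivot is placed at index 4. All elements to the left of the pivot are <= 18, and all elements to the right are > 18.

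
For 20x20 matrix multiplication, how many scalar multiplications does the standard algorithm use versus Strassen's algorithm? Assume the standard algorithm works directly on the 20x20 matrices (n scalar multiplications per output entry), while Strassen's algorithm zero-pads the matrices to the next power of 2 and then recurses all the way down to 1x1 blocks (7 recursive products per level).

Matrix multiplication for 20x20 matrices:

Strassen's algorithm requires power-of-2 dimensions. Pad 20x20 to 32x32 (next power of 2).

Standard algorithm: 20^3 = 8000 multiplications
Strassen's algorithm: 7^(log2(32)) = 7^5 = 16807 multiplications
Difference: 8000 - 16807 = -8807 (Strassen uses MORE here due to padding overhead — for small or just-over-power-of-2 n, padding can outweigh the per-level savings)

Standard: 8000 multiplications (20^3). Strassen: 16807 multiplications (7^5, after padding to 32x32). Strassen reduces 8 recursive multiplications to 7 at each level.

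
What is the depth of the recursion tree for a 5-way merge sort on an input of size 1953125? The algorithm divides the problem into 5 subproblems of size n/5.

For divide and conquer with division factor 5:

Problem sizes at each level:
Level 0: 1953125
Level 1: 390625
Level 2: 78125
Level 3: 15625
Level 4: 3125
Level 5: 625
Level 6: 125
Level 7: 25
Level 8: 5
Level 9: 1

The root is level 0 and the size-1 base case is level 9 (the tree spans levels 0 through 9, i.e. 10 levels counting the root), so the depth is the number of divisions: log_5(1953125) = 9

The recursion tree depth is log_5(1953125) = 9. At each level, the problem size is divided by 5, so it takes 9 divisions to reduce to a base case of size 1. The algorithm makes 5 recursive calls at each level.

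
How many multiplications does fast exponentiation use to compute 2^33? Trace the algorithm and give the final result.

Computing 2^33 by squaring (build up from 2^1; each line after the first costs one multiplication):

2^1 = 2
2^2 = (2^1)^2 = 2^2 = 4
2^4 = (2^2)^2 = 4^2 = 16
2^8 = (2^4)^2 = 16^2 = 256
2^16 = (2^8)^2 = 256^2 = 65536
2^32 = (2^16)^2 = 65536^2 = 4294967296
2^33 = 2 * 2^32 = 2 * 4294967296 = 8589934592

Result: 8589934592
Multiplications needed: 6 (6 lines after 2^1)

2^33 = 8589934592. Using exponentiation by squaring, this requires 6 multiplications. The key idea: if the exponent is even, square the half-power; if odd, multiply by the base once.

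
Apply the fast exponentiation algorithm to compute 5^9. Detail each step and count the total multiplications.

Computing 5^9 by squaring (build up from 5^1; each line after the first costs one multiplication):

5^1 = 5
5^2 = (5^1)^2 = 5^2 = 25
5^4 = (5^2)^2 = 25^2 = 625
5^8 = (5^4)^2 = 625^2 = 390625
5^9 = 5 * 5^8 = 5 * 390625 = 1953125

Result: 1953125
Multiplications needed: 4 (4 lines after 5^1)

5^9 = 1953125. Using exponentiation by squaring, this requires 4 multiplications. The key idea: if the exponent is even, square the half-power; if odd, multiply by the base once.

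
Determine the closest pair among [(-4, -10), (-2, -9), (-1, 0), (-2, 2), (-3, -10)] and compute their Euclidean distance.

Computing all pairwise distances among 5 points:

d((-4, -10), (-2, -9)) = 2.2361
d((-4, -10), (-1, 0)) = 10.4403
d((-4, -10), (-2, 2)) = 12.1655
d((-4, -10), (-3, -10)) = 1.0 <-- minimum
d((-2, -9), (-1, 0)) = 9.0554
d((-2, -9), (-2, 2)) = 11.0
d((-2, -9), (-3, -10)) = 1.4142
d((-1, 0), (-2, 2)) = 2.2361
d((-1, 0), (-3, -10)) = 10.198
d((-2, 2), (-3, -10)) = 12.0416

Closest pair: (-4, -10) and (-3, -10) with distance 1.0

The closest pair is (-4, -10) and (-3, -10) with Euclidean distance 1.0. For 5 points, brute-force pairwise comparison is shown above. For large n, the divide-and-conquer algorithm (sort by x, recurse on halves, check the dividing strip) achieves O(n log n).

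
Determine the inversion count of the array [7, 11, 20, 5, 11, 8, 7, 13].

Finding inversions in [7, 11, 20, 5, 11, 8, 7, 13]:

(0, 3): arr[0]=7 > arr[3]=5
(1, 3): arr[1]=11 > arr[3]=5
(1, 5): arr[1]=11 > arr[5]=8
(1, 6): arr[1]=11 > arr[6]=7
(2, 3): arr[2]=20 > arr[3]=5
(2, 4): arr[2]=20 > arr[4]=11
(2, 5): arr[2]=20 > arr[5]=8
(2, 6): arr[2]=20 > arr[6]=7
(2, 7): arr[2]=20 > arr[7]=13
(4, 5): arr[4]=11 > arr[5]=8
(4, 6): arr[4]=11 > arr[6]=7
(5, 6): arr[5]=8 > arr[6]=7

Total inversions: 12

The array has 12 inversion(s): (0,3), (1,3), (1,5), (1,6), (2,3), (2,4), (2,5), (2,6), (2,7), (4,5), (4,6), (5,6). Each pair (i,j) satisfies i < j and arr[i] > arr[j].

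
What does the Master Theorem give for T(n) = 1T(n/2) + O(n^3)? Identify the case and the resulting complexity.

Master Theorem for T(n) = 1T(n/2) + O(n^3):

a = 1, b = 2, c = 3
log_b(a) = log_2(1) = 0.0000

Case 3: c = 3 > log_2(1) = 0.0000
T(n) = O(n^3) = O(n^3)

For T(n) = 1T(n/2) + O(n^3): log_2(1) = 0.0000. This is Case 3 of the Master Theorem (c > log_b(a), work dominated by root), giving O(n^3).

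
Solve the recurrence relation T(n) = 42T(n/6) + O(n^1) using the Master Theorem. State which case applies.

Master Theorem for T(n) = 42T(n/6) + O(n^1):

a = 42, b = 6, c = 1
log_b(a) = log_6(42) = 2.0860

Case 1: c = 1 < log_6(42) = 2.0860
T(n) = O(n^(log_6 42))

For T(n) = 42T(n/6) + O(n^1): log_6(42) = 2.0860. This is Case 1 of the Master Theorem (c < log_b(a), work dominated by leaves), giving O(n^(log_6 42)).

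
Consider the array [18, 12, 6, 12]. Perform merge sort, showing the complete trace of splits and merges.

Merge sort trace:

Split: [18, 12, 6, 12] -> [18, 12] and [6, 12]
  Split: [18, 12] -> [18] and [12]
  Merge: [18] + [12] -> [12, 18]
  Split: [6, 12] -> [6] and [12]
  Merge: [6] + [12] -> [6, 12]
Merge: [12, 18] + [6, 12] -> [6, 12, 12, 18]

Final sorted array: [6, 12, 12, 18]

The merge sort proceeds by recursively splitting the array and merging sorted halves.
After all merges, the sorted array is [6, 12, 12, 18].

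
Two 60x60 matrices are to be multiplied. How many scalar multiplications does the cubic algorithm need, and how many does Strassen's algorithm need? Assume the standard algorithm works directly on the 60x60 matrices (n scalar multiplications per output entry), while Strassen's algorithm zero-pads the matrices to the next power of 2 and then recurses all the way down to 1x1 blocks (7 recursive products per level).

Matrix multiplication for 60x60 matrices:

Strassen's algorithm requires power-of-2 dimensions. Pad 60x60 to 64x64 (next power of 2).

Standard algorithm: 60^3 = 216000 multiplications
Strassen's algorithm: 7^(log2(64)) = 7^6 = 117649 multiplications
Savings: 216000 - 117649 = 98351 multiplications

Standard: 216000 multiplications (60^3). Strassen: 117649 multiplications (7^6, after padding to 64x64). Strassen reduces 8 recursive multiplications to 7 at each level.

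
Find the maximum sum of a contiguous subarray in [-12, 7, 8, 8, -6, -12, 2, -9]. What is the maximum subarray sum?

Using Kadane's algorithm on [-12, 7, 8, 8, -6, -12, 2, -9]:

Scanning through the array:
Position 1 (value 7): max_ending_here = 7, max_so_far = 7
Position 2 (value 8): max_ending_here = 15, max_so_far = 15
Position 3 (value 8): max_ending_here = 23, max_so_far = 23
Position 4 (value -6): max_ending_here = 17, max_so_far = 23
Position 5 (value -12): max_ending_here = 5, max_so_far = 23
Position 6 (value 2): max_ending_here = 7, max_so_far = 23
Position 7 (value -9): max_ending_here = -2, max_so_far = 23

Maximum subarray: [7, 8, 8]
Maximum sum: 23

The maximum subarray is [7, 8, 8] with sum 23. This subarray runs from index 1 to index 3.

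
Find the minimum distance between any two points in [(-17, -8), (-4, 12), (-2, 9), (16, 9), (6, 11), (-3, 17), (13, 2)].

Computing all pairwise distances among 7 points:

d((-17, -8), (-4, 12)) = 23.8537
d((-17, -8), (-2, 9)) = 22.6716
d((-17, -8), (16, 9)) = 37.1214
d((-17, -8), (6, 11)) = 29.8329
d((-17, -8), (-3, 17)) = 28.6531
d((-17, -8), (13, 2)) = 31.6228
d((-4, 12), (-2, 9)) = 3.6056 <-- minimum
d((-4, 12), (16, 9)) = 20.2237
d((-4, 12), (6, 11)) = 10.0499
d((-4, 12), (-3, 17)) = 5.099
d((-4, 12), (13, 2)) = 19.7231
d((-2, 9), (16, 9)) = 18.0
d((-2, 9), (6, 11)) = 8.2462
d((-2, 9), (-3, 17)) = 8.0623
d((-2, 9), (13, 2)) = 16.5529
d((16, 9), (6, 11)) = 10.198
d((16, 9), (-3, 17)) = 20.6155
d((16, 9), (13, 2)) = 7.6158
d((6, 11), (-3, 17)) = 10.8167
d((6, 11), (13, 2)) = 11.4018
d((-3, 17), (13, 2)) = 21.9317

Closest pair: (-4, 12) and (-2, 9) with distance 3.6056

The closest pair is (-4, 12) and (-2, 9) with Euclidean distance 3.6056. For 7 points, brute-force pairwise comparison is shown above. For large n, the divide-and-conquer algorithm (sort by x, recurse on halves, check the dividing strip) achieves O(n log n).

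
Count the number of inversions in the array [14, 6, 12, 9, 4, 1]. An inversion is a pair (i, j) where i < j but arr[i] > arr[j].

Finding inversions in [14, 6, 12, 9, 4, 1]:

(0, 1): arr[0]=14 > arr[1]=6
(0, 2): arr[0]=14 > arr[2]=12
(0, 3): arr[0]=14 > arr[3]=9
(0, 4): arr[0]=14 > arr[4]=4
(0, 5): arr[0]=14 > arr[5]=1
(1, 4): arr[1]=6 > arr[4]=4
(1, 5): arr[1]=6 > arr[5]=1
(2, 3): arr[2]=12 > arr[3]=9
(2, 4): arr[2]=12 > arr[4]=4
(2, 5): arr[2]=12 > arr[5]=1
(3, 4): arr[3]=9 > arr[4]=4
(3, 5): arr[3]=9 > arr[5]=1
(4, 5): arr[4]=4 > arr[5]=1

Total inversions: 13

The array has 13 inversion(s): (0,1), (0,2), (0,3), (0,4), (0,5), (1,4), (1,5), (2,3), (2,4), (2,5), (3,4), (3,5), (4,5). Each pair (i,j) satisfies i < j and arr[i] > arr[j].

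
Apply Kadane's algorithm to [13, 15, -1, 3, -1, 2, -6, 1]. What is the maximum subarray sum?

Using Kadane's algorithm on [13, 15, -1, 3, -1, 2, -6, 1]:

Scanning through the array:
Position 1 (value 15): max_ending_here = 28, max_so_far = 28
Position 2 (value -1): max_ending_here = 27, max_so_far = 28
Position 3 (value 3): max_ending_here = 30, max_so_far = 30
Position 4 (value -1): max_ending_here = 29, max_so_far = 30
Position 5 (value 2): max_ending_here = 31, max_so_far = 31
Position 6 (value -6): max_ending_here = 25, max_so_far = 31
Position 7 (value 1): max_ending_here = 26, max_so_far = 31

Maximum subarray: [13, 15, -1, 3, -1, 2]
Maximum sum: 31

The maximum subarray is [13, 15, -1, 3, -1, 2] with sum 31. This subarray runs from index 0 to index 5.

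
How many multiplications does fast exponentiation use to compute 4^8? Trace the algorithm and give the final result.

Computing 4^8 by squaring (build up from 4^1; each line after the first costs one multiplication):

4^1 = 4
4^2 = (4^1)^2 = 4^2 = 16
4^4 = (4^2)^2 = 16^2 = 256
4^8 = (4^4)^2 = 256^2 = 65536

Result: 65536
Multiplications needed: 3 (3 lines after 4^1)

4^8 = 65536. Using exponentiation by squaring, this requires 3 multiplications. The key idea: if the exponent is even, square the half-power; if odd, multiply by the base once.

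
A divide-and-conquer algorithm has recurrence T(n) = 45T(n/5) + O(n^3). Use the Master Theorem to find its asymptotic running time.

Master Theorem for T(n) = 45T(n/5) + O(n^3):

a = 45, b = 5, c = 3
log_b(a) = log_5(45) = 2.3652

Case 3: c = 3 > log_5(45) = 2.3652
T(n) = O(n^3) = O(n^3)

For T(n) = 45T(n/5) + O(n^3): log_5(45) = 2.3652. This is Case 3 of the Master Theorem (c > log_b(a), work dominated by root), giving O(n^3).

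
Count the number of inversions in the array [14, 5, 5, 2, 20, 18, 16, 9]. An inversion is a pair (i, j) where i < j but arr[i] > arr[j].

Finding inversions in [14, 5, 5, 2, 20, 18, 16, 9]:

(0, 1): arr[0]=14 > arr[1]=5
(0, 2): arr[0]=14 > arr[2]=5
(0, 3): arr[0]=14 > arr[3]=2
(0, 7): arr[0]=14 > arr[7]=9
(1, 3): arr[1]=5 > arr[3]=2
(2, 3): arr[2]=5 > arr[3]=2
(4, 5): arr[4]=20 > arr[5]=18
(4, 6): arr[4]=20 > arr[6]=16
(4, 7): arr[4]=20 > arr[7]=9
(5, 6): arr[5]=18 > arr[6]=16
(5, 7): arr[5]=18 > arr[7]=9
(6, 7): arr[6]=16 > arr[7]=9

Total inversions: 12

The array has 12 inversion(s): (0,1), (0,2), (0,3), (0,7), (1,3), (2,3), (4,5), (4,6), (4,7), (5,6), (5,7), (6,7). Each pair (i,j) satisfies i < j and arr[i] > arr[j].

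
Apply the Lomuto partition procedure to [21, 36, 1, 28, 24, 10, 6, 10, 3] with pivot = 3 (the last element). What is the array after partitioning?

Lomuto partition with pivot = 3:

Initial array: [21, 36, 1, 28, 24, 10, 6, 10, 3]

arr[0]=21 > 3: no swap
arr[1]=36 > 3: no swap
arr[2]=1 <= 3: swap with position 0, array becomes [1, 36, 21, 28, 24, 10, 6, 10, 3]
arr[3]=28 > 3: no swap
arr[4]=24 > 3: no swap
arr[5]=10 > 3: no swap
arr[6]=6 > 3: no swap
arr[7]=10 > 3: no swap

Place pivot at position 1: [1, 3, 21, 28, 24, 10, 6, 10, 36]
Pivot position: 1

After partitioning with pivot 3, the array becomes [1, 3, 21, 28, 24, 10, 6, 10, 36]. The pivot is placed at index 1. All elements to the left of the pivot are <= 3, and all elements to the right are > 3.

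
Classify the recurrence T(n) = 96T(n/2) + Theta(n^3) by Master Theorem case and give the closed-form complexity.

Master Theorem for T(n) = 96T(n/2) + O(n^3):

a = 96, b = 2, c = 3
log_b(a) = log_2(96) = 6.5850

Case 1: c = 3 < log_2(96) = 6.5850
T(n) = O(n^(log_2 96))

For T(n) = 96T(n/2) + O(n^3): log_2(96) = 6.5850. This is Case 1 of the Master Theorem (c < log_b(a), work dominated by leaves), giving O(n^(log_2 96)).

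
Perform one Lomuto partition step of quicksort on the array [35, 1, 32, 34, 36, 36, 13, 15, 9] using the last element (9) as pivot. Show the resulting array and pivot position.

Lomuto partition with pivot = 9:

Initial array: [35, 1, 32, 34, 36, 36, 13, 15, 9]

arr[0]=35 > 9: no swap
arr[1]=1 <= 9: swap with position 0, array becomes [1, 35, 32, 34, 36, 36, 13, 15, 9]
arr[2]=32 > 9: no swap
arr[3]=34 > 9: no swap
arr[4]=36 > 9: no swap
arr[5]=36 > 9: no swap
arr[6]=13 > 9: no swap
arr[7]=15 > 9: no swap

Place pivot at position 1: [1, 9, 32, 34, 36, 36, 13, 15, 35]
Pivot position: 1

After partitioning with pivot 9, the array becomes [1, 9, 32, 34, 36, 36, 13, 15, 35]. The pivot is placed at index 1. All elements to the left of the pivot are <= 9, and all elements to the right are > 9.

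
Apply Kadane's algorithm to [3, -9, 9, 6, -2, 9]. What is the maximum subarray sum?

Using Kadane's algorithm on [3, -9, 9, 6, -2, 9]:

Scanning through the array:
Position 1 (value -9): max_ending_here = -6, max_so_far = 3
Position 2 (value 9): max_ending_here = 9, max_so_far = 9
Position 3 (value 6): max_ending_here = 15, max_so_far = 15
Position 4 (value -2): max_ending_here = 13, max_so_far = 15
Position 5 (value 9): max_ending_here = 22, max_so_far = 22

Maximum subarray: [9, 6, -2, 9]
Maximum sum: 22

The maximum subarray is [9, 6, -2, 9] with sum 22. This subarray runs from index 2 to index 5.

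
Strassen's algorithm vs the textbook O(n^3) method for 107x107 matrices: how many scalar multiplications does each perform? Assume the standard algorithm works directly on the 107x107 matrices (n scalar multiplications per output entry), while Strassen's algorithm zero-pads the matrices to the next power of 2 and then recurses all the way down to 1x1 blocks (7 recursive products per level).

Matrix multiplication for 107x107 matrices:

Strassen's algorithm requires power-of-2 dimensions. Pad 107x107 to 128x128 (next power of 2).

Standard algorithm: 107^3 = 1225043 multiplications
Strassen's algorithm: 7^(log2(128)) = 7^7 = 823543 multiplications
Savings: 1225043 - 823543 = 401500 multiplications

Standard: 1225043 multiplications (107^3). Strassen: 823543 multiplications (7^7, after padding to 128x128). Strassen reduces 8 recursive multiplications to 7 at each level.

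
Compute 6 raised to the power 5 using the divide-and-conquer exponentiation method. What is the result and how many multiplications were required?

Computing 6^5 by squaring (build up from 6^1; each line after the first costs one multiplication):

6^1 = 6
6^2 = (6^1)^2 = 6^2 = 36
6^4 = (6^2)^2 = 36^2 = 1296
6^5 = 6 * 6^4 = 6 * 1296 = 7776

Result: 7776
Multiplications needed: 3 (3 lines after 6^1)

6^5 = 7776. Using exponentiation by squaring, this requires 3 multiplications. The key idea: if the exponent is even, square the half-power; if odd, multiply by the base once.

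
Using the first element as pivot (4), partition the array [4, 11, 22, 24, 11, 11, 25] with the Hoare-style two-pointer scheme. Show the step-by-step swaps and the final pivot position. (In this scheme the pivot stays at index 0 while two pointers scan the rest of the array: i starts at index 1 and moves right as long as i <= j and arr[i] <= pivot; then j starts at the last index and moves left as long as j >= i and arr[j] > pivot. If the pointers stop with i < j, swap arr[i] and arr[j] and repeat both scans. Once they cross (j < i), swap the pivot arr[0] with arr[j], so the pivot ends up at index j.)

Hoare-style two-pointer partition with pivot = 4:

Initial array: [4, 11, 22, 24, 11, 11, 25]

Pointers start at i = 1, j = 6.
i ends at 1, j ends at 0: the pointers have crossed (j < i), so scanning stops.

j = 0, so swapping arr[0] with arr[j] leaves the pivot at position 0: [4, 11, 22, 24, 11, 11, 25]
Pivot position: 0

After partitioning with pivot 4, the array becomes [4, 11, 22, 24, 11, 11, 25]. The pivot is placed at index 0. All elements to the left of the pivot are <= 4, and all elements to the right are > 4.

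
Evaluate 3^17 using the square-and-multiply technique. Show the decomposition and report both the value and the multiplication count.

Computing 3^17 by squaring (build up from 3^1; each line after the first costs one multiplication):

3^1 = 3
3^2 = (3^1)^2 = 3^2 = 9
3^4 = (3^2)^2 = 9^2 = 81
3^8 = (3^4)^2 = 81^2 = 6561
3^16 = (3^8)^2 = 6561^2 = 43046721
3^17 = 3 * 3^16 = 3 * 43046721 = 129140163

Result: 129140163
Multiplications needed: 5 (5 lines after 3^1)

3^17 = 129140163. Using exponentiation by squaring, this requires 5 multiplications. The key idea: if the exponent is even, square the half-power; if odd, multiply by the base once.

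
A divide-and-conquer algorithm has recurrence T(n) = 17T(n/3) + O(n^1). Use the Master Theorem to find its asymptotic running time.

Master Theorem for T(n) = 17T(n/3) + O(n^1):

a = 17, b = 3, c = 1
log_b(a) = log_3(17) = 2.5789

Case 1: c = 1 < log_3(17) = 2.5789
T(n) = O(n^(log_3 17))

For T(n) = 17T(n/3) + O(n^1): log_3(17) = 2.5789. This is Case 1 of the Master Theorem (c < log_b(a), work dominated by leaves), giving O(n^(log_3 17)).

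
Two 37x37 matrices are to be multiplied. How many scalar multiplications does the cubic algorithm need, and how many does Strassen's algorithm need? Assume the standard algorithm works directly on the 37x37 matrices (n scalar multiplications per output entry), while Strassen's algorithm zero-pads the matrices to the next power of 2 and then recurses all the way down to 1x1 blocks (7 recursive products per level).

Matrix multiplication for 37x37 matrices:

Strassen's algorithm requires power-of-2 dimensions. Pad 37x37 to 64x64 (next power of 2).

Standard algorithm: 37^3 = 50653 multiplications
Strassen's algorithm: 7^(log2(64)) = 7^6 = 117649 multiplications
Difference: 50653 - 117649 = -66996 (Strassen uses MORE here due to padding overhead — for small or just-over-power-of-2 n, padding can outweigh the per-level savings)

Standard: 50653 multiplications (37^3). Strassen: 117649 multiplications (7^6, after padding to 64x64). Strassen reduces 8 recursive multiplications to 7 at each level.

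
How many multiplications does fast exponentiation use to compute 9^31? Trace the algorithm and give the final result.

Computing 9^31 by squaring (build up from 9^1; each line after the first costs one multiplication):

9^1 = 9
9^2 = (9^1)^2 = 9^2 = 81
9^3 = 9 * 9^2 = 9 * 81 = 729
9^6 = (9^3)^2 = 729^2 = 531441
9^7 = 9 * 9^6 = 9 * 531441 = 4782969
9^14 = (9^7)^2 = 4782969^2 = 22876792454961
9^15 = 9 * 9^14 = 9 * 22876792454961 = 205891132094649
9^30 = (9^15)^2 = 205891132094649^2 = 42391158275216203514294433201
9^31 = 9 * 9^30 = 9 * 42391158275216203514294433201 = 381520424476945831628649898809

Result: 381520424476945831628649898809
Multiplications needed: 8 (8 lines after 9^1)

9^31 = 381520424476945831628649898809. Using exponentiation by squaring, this requires 8 multiplications. The key idea: if the exponent is even, square the half-power; if odd, multiply by the base once.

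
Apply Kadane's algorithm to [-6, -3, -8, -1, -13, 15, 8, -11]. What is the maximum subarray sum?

Using Kadane's algorithm on [-6, -3, -8, -1, -13, 15, 8, -11]:

Scanning through the array:
Position 1 (value -3): max_ending_here = -3, max_so_far = -3
Position 2 (value -8): max_ending_here = -8, max_so_far = -3
Position 3 (value -1): max_ending_here = -1, max_so_far = -1
Position 4 (value -13): max_ending_here = -13, max_so_far = -1
Position 5 (value 15): max_ending_here = 15, max_so_far = 15
Position 6 (value 8): max_ending_here = 23, max_so_far = 23
Position 7 (value -11): max_ending_here = 12, max_so_far = 23

Maximum subarray: [15, 8]
Maximum sum: 23

The maximum subarray is [15, 8] with sum 23. This subarray runs from index 5 to index 6.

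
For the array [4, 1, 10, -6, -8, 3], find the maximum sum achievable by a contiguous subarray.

Using Kadane's algorithm on [4, 1, 10, -6, -8, 3]:

Scanning through the array:
Position 1 (value 1): max_ending_here = 5, max_so_far = 5
Position 2 (value 10): max_ending_here = 15, max_so_far = 15
Position 3 (value -6): max_ending_here = 9, max_so_far = 15
Position 4 (value -8): max_ending_here = 1, max_so_far = 15
Position 5 (value 3): max_ending_here = 4, max_so_far = 15

Maximum subarray: [4, 1, 10]
Maximum sum: 15

The maximum subarray is [4, 1, 10] with sum 15. This subarray runs from index 0 to index 2.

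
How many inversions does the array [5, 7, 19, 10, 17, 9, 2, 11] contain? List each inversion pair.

Finding inversions in [5, 7, 19, 10, 17, 9, 2, 11]:

(0, 6): arr[0]=5 > arr[6]=2
(1, 6): arr[1]=7 > arr[6]=2
(2, 3): arr[2]=19 > arr[3]=10
(2, 4): arr[2]=19 > arr[4]=17
(2, 5): arr[2]=19 > arr[5]=9
(2, 6): arr[2]=19 > arr[6]=2
(2, 7): arr[2]=19 > arr[7]=11
(3, 5): arr[3]=10 > arr[5]=9
(3, 6): arr[3]=10 > arr[6]=2
(4, 5): arr[4]=17 > arr[5]=9
(4, 6): arr[4]=17 > arr[6]=2
(4, 7): arr[4]=17 > arr[7]=11
(5, 6): arr[5]=9 > arr[6]=2

Total inversions: 13

The array has 13 inversion(s): (0,6), (1,6), (2,3), (2,4), (2,5), (2,6), (2,7), (3,5), (3,6), (4,5), (4,6), (4,7), (5,6). Each pair (i,j) satisfies i < j and arr[i] > arr[j].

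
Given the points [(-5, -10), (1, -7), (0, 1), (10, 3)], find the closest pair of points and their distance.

Computing all pairwise distances among 4 points:

d((-5, -10), (1, -7)) = 6.7082 <-- minimum
d((-5, -10), (0, 1)) = 12.083
d((-5, -10), (10, 3)) = 19.8494
d((1, -7), (0, 1)) = 8.0623
d((1, -7), (10, 3)) = 13.4536
d((0, 1), (10, 3)) = 10.198

Closest pair: (-5, -10) and (1, -7) with distance 6.7082

The closest pair is (-5, -10) and (1, -7) with Euclidean distance 6.7082. For 4 points, brute-force pairwise comparison is shown above. For large n, the divide-and-conquer algorithm (sort by x, recurse on halves, check the dividing strip) achieves O(n log n).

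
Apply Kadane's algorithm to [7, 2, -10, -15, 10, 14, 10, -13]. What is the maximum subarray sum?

Using Kadane's algorithm on [7, 2, -10, -15, 10, 14, 10, -13]:

Scanning through the array:
Position 1 (value 2): max_ending_here = 9, max_so_far = 9
Position 2 (value -10): max_ending_here = -1, max_so_far = 9
Position 3 (value -15): max_ending_here = -15, max_so_far = 9
Position 4 (value 10): max_ending_here = 10, max_so_far = 10
Position 5 (value 14): max_ending_here = 24, max_so_far = 24
Position 6 (value 10): max_ending_here = 34, max_so_far = 34
Position 7 (value -13): max_ending_here = 21, max_so_far = 34

Maximum subarray: [10, 14, 10]
Maximum sum: 34

The maximum subarray is [10, 14, 10] with sum 34. This subarray runs from index 4 to index 6.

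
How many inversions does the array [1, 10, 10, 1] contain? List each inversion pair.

Finding inversions in [1, 10, 10, 1]:

(1, 3): arr[1]=10 > arr[3]=1
(2, 3): arr[2]=10 > arr[3]=1

Total inversions: 2

The array has 2 inversion(s): (1,3), (2,3). Each pair (i,j) satisfies i < j and arr[i] > arr[j].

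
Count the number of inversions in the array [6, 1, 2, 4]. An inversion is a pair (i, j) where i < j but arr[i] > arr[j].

Finding inversions in [6, 1, 2, 4]:

(0, 1): arr[0]=6 > arr[1]=1
(0, 2): arr[0]=6 > arr[2]=2
(0, 3): arr[0]=6 > arr[3]=4

Total inversions: 3

The array has 3 inversion(s): (0,1), (0,2), (0,3). Each pair (i,j) satisfies i < j and arr[i] > arr[j].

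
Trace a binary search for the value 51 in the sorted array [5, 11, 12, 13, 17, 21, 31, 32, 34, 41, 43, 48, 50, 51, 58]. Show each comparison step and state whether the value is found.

Binary search for 51 in [5, 11, 12, 13, 17, 21, 31, 32, 34, 41, 43, 48, 50, 51, 58]:

lo=0, hi=14, mid=7, arr[mid]=32 -> 32 < 51, search right half
lo=8, hi=14, mid=11, arr[mid]=48 -> 48 < 51, search right half
lo=12, hi=14, mid=13, arr[mid]=51 -> Found target at index 13!

Binary search finds 51 at index 13 after 3 comparisons. The search repeatedly halves the search space by comparing with the middle element.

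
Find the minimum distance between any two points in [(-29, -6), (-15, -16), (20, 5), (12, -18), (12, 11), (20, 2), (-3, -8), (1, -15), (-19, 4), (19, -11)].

Computing all pairwise distances among 10 points:

d((-29, -6), (-15, -16)) = 17.2047
d((-29, -6), (20, 5)) = 50.2195
d((-29, -6), (12, -18)) = 42.72
d((-29, -6), (12, 11)) = 44.3847
d((-29, -6), (20, 2)) = 49.6488
d((-29, -6), (-3, -8)) = 26.0768
d((-29, -6), (1, -15)) = 31.3209
d((-29, -6), (-19, 4)) = 14.1421
d((-29, -6), (19, -11)) = 48.2597
d((-15, -16), (20, 5)) = 40.8167
d((-15, -16), (12, -18)) = 27.074
d((-15, -16), (12, 11)) = 38.1838
d((-15, -16), (20, 2)) = 39.3573
d((-15, -16), (-3, -8)) = 14.4222
d((-15, -16), (1, -15)) = 16.0312
d((-15, -16), (-19, 4)) = 20.3961
d((-15, -16), (19, -11)) = 34.3657
d((20, 5), (12, -18)) = 24.3516
d((20, 5), (12, 11)) = 10.0
d((20, 5), (20, 2)) = 3.0 <-- minimum
d((20, 5), (-3, -8)) = 26.4197
d((20, 5), (1, -15)) = 27.5862
d((20, 5), (-19, 4)) = 39.0128
d((20, 5), (19, -11)) = 16.0312
d((12, -18), (12, 11)) = 29.0
d((12, -18), (20, 2)) = 21.5407
d((12, -18), (-3, -8)) = 18.0278
d((12, -18), (1, -15)) = 11.4018
d((12, -18), (-19, 4)) = 38.0132
d((12, -18), (19, -11)) = 9.8995
d((12, 11), (20, 2)) = 12.0416
d((12, 11), (-3, -8)) = 24.2074
d((12, 11), (1, -15)) = 28.2312
d((12, 11), (-19, 4)) = 31.7805
d((12, 11), (19, -11)) = 23.0868
d((20, 2), (-3, -8)) = 25.0799
d((20, 2), (1, -15)) = 25.4951
d((20, 2), (-19, 4)) = 39.0512
d((20, 2), (19, -11)) = 13.0384
d((-3, -8), (1, -15)) = 8.0623
d((-3, -8), (-19, 4)) = 20.0
d((-3, -8), (19, -11)) = 22.2036
d((1, -15), (-19, 4)) = 27.5862
d((1, -15), (19, -11)) = 18.4391
d((-19, 4), (19, -11)) = 40.8534

Closest pair: (20, 5) and (20, 2) with distance 3.0

The closest pair is (20, 5) and (20, 2) with Euclidean distance 3.0. For 10 points, brute-force pairwise comparison is shown above. For large n, the divide-and-conquer algorithm (sort by x, recurse on halves, check the dividing strip) achieves O(n log n).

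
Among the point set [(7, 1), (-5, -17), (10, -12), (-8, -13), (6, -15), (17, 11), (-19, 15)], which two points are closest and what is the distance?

Computing all pairwise distances among 7 points:

d((7, 1), (-5, -17)) = 21.6333
d((7, 1), (10, -12)) = 13.3417
d((7, 1), (-8, -13)) = 20.5183
d((7, 1), (6, -15)) = 16.0312
d((7, 1), (17, 11)) = 14.1421
d((7, 1), (-19, 15)) = 29.5296
d((-5, -17), (10, -12)) = 15.8114
d((-5, -17), (-8, -13)) = 5.0 <-- minimum
d((-5, -17), (6, -15)) = 11.1803
d((-5, -17), (17, 11)) = 35.609
d((-5, -17), (-19, 15)) = 34.9285
d((10, -12), (-8, -13)) = 18.0278
d((10, -12), (6, -15)) = 5.0 <-- minimum
d((10, -12), (17, 11)) = 24.0416
d((10, -12), (-19, 15)) = 39.6232
d((-8, -13), (6, -15)) = 14.1421
d((-8, -13), (17, 11)) = 34.6554
d((-8, -13), (-19, 15)) = 30.0832
d((6, -15), (17, 11)) = 28.2312
d((6, -15), (-19, 15)) = 39.0512
d((17, 11), (-19, 15)) = 36.2215

Minimum distance: 5.0 (tie among 2 pairs: (-5, -17) and (-8, -13); (10, -12) and (6, -15))

The minimum Euclidean distance is 5.0. There is a tie: 2 pairs achieve this minimum — (-5, -17) and (-8, -13); (10, -12) and (6, -15). Any of these is a valid closest pair. For 7 points, brute-force pairwise comparison is shown above. For large n, the divide-and-conquer algorithm (sort by x, recurse on halves, check the dividing strip) achieves O(n log n).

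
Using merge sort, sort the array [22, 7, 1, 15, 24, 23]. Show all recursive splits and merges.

Merge sort trace:

Split: [22, 7, 1, 15, 24, 23] -> [22, 7, 1] and [15, 24, 23]
  Split: [22, 7, 1] -> [22] and [7, 1]
    Split: [7, 1] -> [7] and [1]
    Merge: [7] + [1] -> [1, 7]
  Merge: [22] + [1, 7] -> [1, 7, 22]
  Split: [15, 24, 23] -> [15] and [24, 23]
    Split: [24, 23] -> [24] and [23]
    Merge: [24] + [23] -> [23, 24]
  Merge: [15] + [23, 24] -> [15, 23, 24]
Merge: [1, 7, 22] + [15, 23, 24] -> [1, 7, 15, 22, 23, 24]

Final sorted array: [1, 7, 15, 22, 23, 24]

The merge sort proceeds by recursively splitting the array and merging sorted halves.
After all merges, the sorted array is [1, 7, 15, 22, 23, 24].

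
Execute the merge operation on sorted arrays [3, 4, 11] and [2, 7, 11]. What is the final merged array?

Merging process:

Compare 3 vs 2: take 2 from right. Merged: [2]
Compare 3 vs 7: take 3 from left. Merged: [2, 3]
Compare 4 vs 7: take 4 from left. Merged: [2, 3, 4]
Compare 11 vs 7: take 7 from right. Merged: [2, 3, 4, 7]
Compare 11 vs 11: take 11 from left. Merged: [2, 3, 4, 7, 11]
Append remaining from right: [11]. Merged: [2, 3, 4, 7, 11, 11]

Final merged array: [2, 3, 4, 7, 11, 11]
Total comparisons: 5

The merged array is [2, 3, 4, 7, 11, 11], requiring 5 comparisons. The merge step runs in O(n) time where n is the total number of elements.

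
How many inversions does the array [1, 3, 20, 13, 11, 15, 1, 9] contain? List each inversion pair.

Finding inversions in [1, 3, 20, 13, 11, 15, 1, 9]:

(1, 6): arr[1]=3 > arr[6]=1
(2, 3): arr[2]=20 > arr[3]=13
(2, 4): arr[2]=20 > arr[4]=11
(2, 5): arr[2]=20 > arr[5]=15
(2, 6): arr[2]=20 > arr[6]=1
(2, 7): arr[2]=20 > arr[7]=9
(3, 4): arr[3]=13 > arr[4]=11
(3, 6): arr[3]=13 > arr[6]=1
(3, 7): arr[3]=13 > arr[7]=9
(4, 6): arr[4]=11 > arr[6]=1
(4, 7): arr[4]=11 > arr[7]=9
(5, 6): arr[5]=15 > arr[6]=1
(5, 7): arr[5]=15 > arr[7]=9

Total inversions: 13

The array has 13 inversion(s): (1,6), (2,3), (2,4), (2,5), (2,6), (2,7), (3,4), (3,6), (3,7), (4,6), (4,7), (5,6), (5,7). Each pair (i,j) satisfies i < j and arr[i] > arr[j].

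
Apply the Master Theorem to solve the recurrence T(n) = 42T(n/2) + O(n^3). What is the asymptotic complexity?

Master Theorem for T(n) = 42T(n/2) + O(n^3):

a = 42, b = 2, c = 3
log_b(a) = log_2(42) = 5.3923

Case 1: c = 3 < log_2(42) = 5.3923
T(n) = O(n^(log_2 42))

For T(n) = 42T(n/2) + O(n^3): log_2(42) = 5.3923. This is Case 1 of the Master Theorem (c < log_b(a), work dominated by leaves), giving O(n^(log_2 42)).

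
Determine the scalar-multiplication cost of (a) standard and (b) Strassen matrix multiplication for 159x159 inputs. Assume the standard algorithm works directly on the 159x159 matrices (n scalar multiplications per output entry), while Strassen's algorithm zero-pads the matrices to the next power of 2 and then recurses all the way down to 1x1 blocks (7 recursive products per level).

Matrix multiplication for 159x159 matrices:

Strassen's algorithm requires power-of-2 dimensions. Pad 159x159 to 256x256 (next power of 2).

Standard algorithm: 159^3 = 4019679 multiplications
Strassen's algorithm: 7^(log2(256)) = 7^8 = 5764801 multiplications
Difference: 4019679 - 5764801 = -1745122 (Strassen uses MORE here due to padding overhead — for small or just-over-power-of-2 n, padding can outweigh the per-level savings)

Standard: 4019679 multiplications (159^3). Strassen: 5764801 multiplications (7^8, after padding to 256x256). Strassen reduces 8 recursive multiplications to 7 at each level.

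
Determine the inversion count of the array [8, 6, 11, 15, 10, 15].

Finding inversions in [8, 6, 11, 15, 10, 15]:

(0, 1): arr[0]=8 > arr[1]=6
(2, 4): arr[2]=11 > arr[4]=10
(3, 4): arr[3]=15 > arr[4]=10

Total inversions: 3

The array has 3 inversion(s): (0,1), (2,4), (3,4). Each pair (i,j) satisfies i < j and arr[i] > arr[j].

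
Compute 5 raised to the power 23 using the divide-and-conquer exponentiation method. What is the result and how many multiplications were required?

Computing 5^23 by squaring (build up from 5^1; each line after the first costs one multiplication):

5^1 = 5
5^2 = (5^1)^2 = 5^2 = 25
5^4 = (5^2)^2 = 25^2 = 625
5^5 = 5 * 5^4 = 5 * 625 = 3125
5^10 = (5^5)^2 = 3125^2 = 9765625
5^11 = 5 * 5^10 = 5 * 9765625 = 48828125
5^22 = (5^11)^2 = 48828125^2 = 2384185791015625
5^23 = 5 * 5^22 = 5 * 2384185791015625 = 11920928955078125

Result: 11920928955078125
Multiplications needed: 7 (7 lines after 5^1)

5^23 = 11920928955078125. Using exponentiation by squaring, this requires 7 multiplications. The key idea: if the exponent is even, square the half-power; if odd, multiply by the base once.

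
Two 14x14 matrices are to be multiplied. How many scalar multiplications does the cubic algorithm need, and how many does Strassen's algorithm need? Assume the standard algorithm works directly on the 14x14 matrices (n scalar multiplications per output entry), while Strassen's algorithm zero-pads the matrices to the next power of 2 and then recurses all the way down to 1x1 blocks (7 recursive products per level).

Matrix multiplication for 14x14 matrices:

Strassen's algorithm requires power-of-2 dimensions. Pad 14x14 to 16x16 (next power of 2).

Standard algorithm: 14^3 = 2744 multiplications
Strassen's algorithm: 7^(log2(16)) = 7^4 = 2401 multiplications
Savings: 2744 - 2401 = 343 multiplications

Standard: 2744 multiplications (14^3). Strassen: 2401 multiplications (7^4, after padding to 16x16). Strassen reduces 8 recursive multiplications to 7 at each level.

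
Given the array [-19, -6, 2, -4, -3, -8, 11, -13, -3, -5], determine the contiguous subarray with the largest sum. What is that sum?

Using Kadane's algorithm on [-19, -6, 2, -4, -3, -8, 11, -13, -3, -5]:

Scanning through the array:
Position 1 (value -6): max_ending_here = -6, max_so_far = -6
Position 2 (value 2): max_ending_here = 2, max_so_far = 2
Position 3 (value -4): max_ending_here = -2, max_so_far = 2
Position 4 (value -3): max_ending_here = -3, max_so_far = 2
Position 5 (value -8): max_ending_here = -8, max_so_far = 2
Position 6 (value 11): max_ending_here = 11, max_so_far = 11
Position 7 (value -13): max_ending_here = -2, max_so_far = 11
Position 8 (value -3): max_ending_here = -3, max_so_far = 11
Position 9 (value -5): max_ending_here = -5, max_so_far = 11

Maximum subarray: [11]
Maximum sum: 11

The maximum subarray is [11] with sum 11. This subarray runs from index 6 to index 6.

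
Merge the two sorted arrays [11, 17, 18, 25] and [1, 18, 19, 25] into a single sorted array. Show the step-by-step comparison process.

Merging process:

Compare 11 vs 1: take 1 from right. Merged: [1]
Compare 11 vs 18: take 11 from left. Merged: [1, 11]
Compare 17 vs 18: take 17 from left. Merged: [1, 11, 17]
Compare 18 vs 18: take 18 from left. Merged: [1, 11, 17, 18]
Compare 25 vs 18: take 18 from right. Merged: [1, 11, 17, 18, 18]
Compare 25 vs 19: take 19 from right. Merged: [1, 11, 17, 18, 18, 19]
Compare 25 vs 25: take 25 from left. Merged: [1, 11, 17, 18, 18, 19, 25]
Append remaining from right: [25]. Merged: [1, 11, 17, 18, 18, 19, 25, 25]

Final merged array: [1, 11, 17, 18, 18, 19, 25, 25]
Total comparisons: 7

The merged array is [1, 11, 17, 18, 18, 19, 25, 25], requiring 7 comparisons. The merge step runs in O(n) time where n is the total number of elements.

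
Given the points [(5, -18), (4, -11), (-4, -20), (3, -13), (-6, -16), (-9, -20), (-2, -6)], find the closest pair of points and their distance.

Computing all pairwise distances among 7 points:

d((5, -18), (4, -11)) = 7.0711
d((5, -18), (-4, -20)) = 9.2195
d((5, -18), (3, -13)) = 5.3852
d((5, -18), (-6, -16)) = 11.1803
d((5, -18), (-9, -20)) = 14.1421
d((5, -18), (-2, -6)) = 13.8924
d((4, -11), (-4, -20)) = 12.0416
d((4, -11), (3, -13)) = 2.2361 <-- minimum
d((4, -11), (-6, -16)) = 11.1803
d((4, -11), (-9, -20)) = 15.8114
d((4, -11), (-2, -6)) = 7.8102
d((-4, -20), (3, -13)) = 9.8995
d((-4, -20), (-6, -16)) = 4.4721
d((-4, -20), (-9, -20)) = 5.0
d((-4, -20), (-2, -6)) = 14.1421
d((3, -13), (-6, -16)) = 9.4868
d((3, -13), (-9, -20)) = 13.8924
d((3, -13), (-2, -6)) = 8.6023
d((-6, -16), (-9, -20)) = 5.0
d((-6, -16), (-2, -6)) = 10.7703
d((-9, -20), (-2, -6)) = 15.6525

Closest pair: (4, -11) and (3, -13) with distance 2.2361

The closest pair is (4, -11) and (3, -13) with Euclidean distance 2.2361. For 7 points, brute-force pairwise comparison is shown above. For large n, the divide-and-conquer algorithm (sort by x, recurse on halves, check the dividing strip) achieves O(n log n).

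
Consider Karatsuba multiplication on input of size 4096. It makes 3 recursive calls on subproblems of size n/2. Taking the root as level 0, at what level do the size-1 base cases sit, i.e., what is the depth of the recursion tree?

For divide and conquer with division factor 2:

Problem sizes at each level:
Level 0: 4096
Level 1: 2048
Level 2: 1024
Level 3: 512
Level 4: 256
Level 5: 128
Level 6: 64
Level 7: 32
Level 8: 16
Level 9: 8
Level 10: 4
Level 11: 2
Level 12: 1

The root is level 0 and the size-1 base case is level 12 (the tree spans levels 0 through 12, i.e. 13 levels counting the root), so the depth is the number of divisions: log_2(4096) = 12

The recursion tree depth is log_2(4096) = 12. At each level, the problem size is divided by 2, so it takes 12 divisions to reduce to a base case of size 1. The algorithm makes 3 recursive calls at each level.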